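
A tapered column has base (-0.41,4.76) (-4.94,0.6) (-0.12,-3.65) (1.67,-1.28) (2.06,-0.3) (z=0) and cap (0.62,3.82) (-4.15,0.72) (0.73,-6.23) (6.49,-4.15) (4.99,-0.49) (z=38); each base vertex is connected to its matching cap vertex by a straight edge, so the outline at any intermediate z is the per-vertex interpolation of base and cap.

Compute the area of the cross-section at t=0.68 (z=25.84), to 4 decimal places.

Cross-section at t=0.68: each vertex is (1-t)·p0[i] + t·p1[i].
  v1: (1-0.68)·(-0.41,4.76) + 0.68·(0.62,3.82) = (0.2904,4.1208)
  v2: (1-0.68)·(-4.94,0.6) + 0.68·(-4.15,0.72) = (-4.4028,0.6816)
  v3: (1-0.68)·(-0.12,-3.65) + 0.68·(0.73,-6.23) = (0.4580,-5.4044)
  v4: (1-0.68)·(1.67,-1.28) + 0.68·(6.49,-4.15) = (4.9476,-3.2316)
  v5: (1-0.68)·(2.06,-0.3) + 0.68·(4.99,-0.49) = (4.0524,-0.4292)
Shoelace sum Σ(x_i·y_{i+1} − x_{i+1}·y_i):
  i=1: 0.2904·0.6816 − -4.4028·4.1208 = +18.3410 (running +18.3410)
  i=2: -4.4028·-5.4044 − 0.4580·0.6816 = +23.4823 (running +41.8233)
  i=3: 0.4580·-3.2316 − 4.9476·-5.4044 = +25.2587 (running +67.0821)
  i=4: 4.9476·-0.4292 − 4.0524·-3.2316 = +10.9722 (running +78.0543)
  i=5: 4.0524·4.1208 − 0.2904·-0.4292 = +16.8238 (running +94.8780)
Area = |Σ|/2 = |94.8780|/2 = 47.4390

Area at t=0.68: 47.4390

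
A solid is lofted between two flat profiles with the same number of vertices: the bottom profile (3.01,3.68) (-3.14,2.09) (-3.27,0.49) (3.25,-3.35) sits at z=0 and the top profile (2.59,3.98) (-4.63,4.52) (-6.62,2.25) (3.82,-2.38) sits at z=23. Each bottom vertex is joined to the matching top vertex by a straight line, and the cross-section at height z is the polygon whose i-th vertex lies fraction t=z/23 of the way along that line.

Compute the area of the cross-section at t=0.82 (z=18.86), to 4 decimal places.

Area at t=0.82: 36.8642

Cross-section at t=0.82: each vertex is (1-t)·p0[i] + t·p1[i].
  v1: (1-0.82)·(3.01,3.68) + 0.82·(2.59,3.98) = (2.6656,3.9260)
  v2: (1-0.82)·(-3.14,2.09) + 0.82·(-4.63,4.52) = (-4.3618,4.0826)
  v3: (1-0.82)·(-3.27,0.49) + 0.82·(-6.62,2.25) = (-6.0170,1.9332)
  v4: (1-0.82)·(3.25,-3.35) + 0.82·(3.82,-2.38) = (3.7174,-2.5546)
Shoelace sum Σ(x_i·y_{i+1} − x_{i+1}·y_i):
  i=1: 2.6656·4.0826 − -4.3618·3.9260 = +28.0070 (running +28.0070)
  i=2: -4.3618·1.9332 − -6.0170·4.0826 = +16.1328 (running +44.1398)
  i=3: -6.0170·-2.5546 − 3.7174·1.9332 = +8.1846 (running +52.3243)
  i=4: 3.7174·3.9260 − 2.6656·-2.5546 = +21.4041 (running +73.7284)
Area = |Σ|/2 = |73.7284|/2 = 36.8642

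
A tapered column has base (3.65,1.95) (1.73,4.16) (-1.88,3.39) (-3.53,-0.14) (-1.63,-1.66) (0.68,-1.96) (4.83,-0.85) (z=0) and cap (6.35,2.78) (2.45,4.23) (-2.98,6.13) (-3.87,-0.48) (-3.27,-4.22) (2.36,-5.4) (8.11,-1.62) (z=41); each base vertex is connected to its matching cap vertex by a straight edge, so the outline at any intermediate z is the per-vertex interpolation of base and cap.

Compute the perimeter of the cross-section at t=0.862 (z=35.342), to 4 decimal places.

Perimeter at t=0.862: 35.4123

Cross-section at t=0.862: each vertex is (1-t)·p0[i] + t·p1[i].
  v1: (1-0.862)·(3.65,1.95) + 0.862·(6.35,2.78) = (5.9774,2.6655)
  v2: (1-0.862)·(1.73,4.16) + 0.862·(2.45,4.23) = (2.3506,4.2203)
  v3: (1-0.862)·(-1.88,3.39) + 0.862·(-2.98,6.13) = (-2.8282,5.7519)
  v4: (1-0.862)·(-3.53,-0.14) + 0.862·(-3.87,-0.48) = (-3.8231,-0.4331)
  v5: (1-0.862)·(-1.63,-1.66) + 0.862·(-3.27,-4.22) = (-3.0437,-3.8667)
  v6: (1-0.862)·(0.68,-1.96) + 0.862·(2.36,-5.4) = (2.1282,-4.9253)
  v7: (1-0.862)·(4.83,-0.85) + 0.862·(8.11,-1.62) = (7.6574,-1.5137)
Perimeter = Σ |v_{i+1} − v_i|:
  edge 1→2: √(-3.6268² + 1.5549²) = 3.9460 (running 3.9460)
  edge 2→3: √(-5.1788² + 1.5315²) = 5.4006 (running 9.3466)
  edge 3→4: √(-0.9949² + -6.1850²) = 6.2645 (running 15.6110)
  edge 4→5: √(0.7794² + -3.4336²) = 3.5210 (running 19.1320)
  edge 5→6: √(5.1718² + -1.0586²) = 5.2791 (running 24.4111)
  edge 6→7: √(5.5292² + 3.4115²) = 6.4970 (running 30.9081)
  edge 7→1: √(-1.6800² + 4.1792²) = 4.5042 (running 35.4123)
Perimeter = 35.4123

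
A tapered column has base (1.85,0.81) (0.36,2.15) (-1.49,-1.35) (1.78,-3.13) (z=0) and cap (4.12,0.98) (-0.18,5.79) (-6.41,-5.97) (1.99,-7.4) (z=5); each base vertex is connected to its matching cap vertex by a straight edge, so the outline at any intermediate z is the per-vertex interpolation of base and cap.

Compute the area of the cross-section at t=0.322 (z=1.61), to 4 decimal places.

Area at t=0.322: 25.2074

Cross-section at t=0.322: each vertex is (1-t)·p0[i] + t·p1[i].
  v1: (1-0.322)·(1.85,0.81) + 0.322·(4.12,0.98) = (2.5809,0.8647)
  v2: (1-0.322)·(0.36,2.15) + 0.322·(-0.18,5.79) = (0.1861,3.3221)
  v3: (1-0.322)·(-1.49,-1.35) + 0.322·(-6.41,-5.97) = (-3.0742,-2.8376)
  v4: (1-0.322)·(1.78,-3.13) + 0.322·(1.99,-7.4) = (1.8476,-4.5049)
Shoelace sum Σ(x_i·y_{i+1} − x_{i+1}·y_i):
  i=1: 2.5809·3.3221 − 0.1861·0.8647 = +8.4131 (running +8.4131)
  i=2: 0.1861·-2.8376 − -3.0742·3.3221 = +9.6847 (running +18.0979)
  i=3: -3.0742·-4.5049 − 1.8476·-2.8376 = +19.0921 (running +37.1900)
  i=4: 1.8476·0.8647 − 2.5809·-4.5049 = +13.2247 (running +50.4147)
Area = |Σ|/2 = |50.4147|/2 = 25.2074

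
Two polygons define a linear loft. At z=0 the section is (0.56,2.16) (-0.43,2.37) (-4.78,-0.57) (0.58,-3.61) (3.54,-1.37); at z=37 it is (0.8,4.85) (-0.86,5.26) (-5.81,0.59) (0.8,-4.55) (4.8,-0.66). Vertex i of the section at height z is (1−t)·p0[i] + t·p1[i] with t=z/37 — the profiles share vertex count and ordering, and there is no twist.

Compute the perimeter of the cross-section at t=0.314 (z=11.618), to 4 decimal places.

Cross-section at t=0.314: each vertex is (1-t)·p0[i] + t·p1[i].
  v1: (1-0.314)·(0.56,2.16) + 0.314·(0.8,4.85) = (0.6354,3.0047)
  v2: (1-0.314)·(-0.43,2.37) + 0.314·(-0.86,5.26) = (-0.5650,3.2775)
  v3: (1-0.314)·(-4.78,-0.57) + 0.314·(-5.81,0.59) = (-5.1034,-0.2058)
  v4: (1-0.314)·(0.58,-3.61) + 0.314·(0.8,-4.55) = (0.6491,-3.9052)
  v5: (1-0.314)·(3.54,-1.37) + 0.314·(4.8,-0.66) = (3.9356,-1.1471)
Perimeter = Σ |v_{i+1} − v_i|:
  edge 1→2: √(-1.2004² + 0.2728²) = 1.2310 (running 1.2310)
  edge 2→3: √(-4.5384² + -3.4832²) = 5.7210 (running 6.9520)
  edge 3→4: √(5.7525² + -3.6994²) = 6.8394 (running 13.7914)
  edge 4→5: √(3.2866² + 2.7581²) = 4.2905 (running 18.0819)
  edge 5→1: √(-3.3003² + 4.1517²) = 5.3036 (running 23.3855)
Perimeter = 23.3855

Perimeter at t=0.314: 23.3855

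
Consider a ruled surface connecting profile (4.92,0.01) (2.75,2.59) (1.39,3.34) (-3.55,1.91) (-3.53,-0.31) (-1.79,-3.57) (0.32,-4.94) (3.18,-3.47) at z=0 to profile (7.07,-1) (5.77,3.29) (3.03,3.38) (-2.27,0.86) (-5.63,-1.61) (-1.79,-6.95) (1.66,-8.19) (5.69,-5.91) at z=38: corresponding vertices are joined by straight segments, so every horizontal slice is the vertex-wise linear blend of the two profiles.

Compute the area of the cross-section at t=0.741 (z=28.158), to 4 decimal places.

Area at t=0.741: 81.9646

Cross-section at t=0.741: each vertex is (1-t)·p0[i] + t·p1[i].
  v1: (1-0.741)·(4.92,0.01) + 0.741·(7.07,-1) = (6.5132,-0.7384)
  v2: (1-0.741)·(2.75,2.59) + 0.741·(5.77,3.29) = (4.9878,3.1087)
  v3: (1-0.741)·(1.39,3.34) + 0.741·(3.03,3.38) = (2.6052,3.3696)
  v4: (1-0.741)·(-3.55,1.91) + 0.741·(-2.27,0.86) = (-2.6015,1.1320)
  v5: (1-0.741)·(-3.53,-0.31) + 0.741·(-5.63,-1.61) = (-5.0861,-1.2733)
  v6: (1-0.741)·(-1.79,-3.57) + 0.741·(-1.79,-6.95) = (-1.7900,-6.0746)
  v7: (1-0.741)·(0.32,-4.94) + 0.741·(1.66,-8.19) = (1.3129,-7.3483)
  v8: (1-0.741)·(3.18,-3.47) + 0.741·(5.69,-5.91) = (5.0399,-5.2780)
Shoelace sum Σ(x_i·y_{i+1} − x_{i+1}·y_i):
  i=1: 6.5132·3.1087 − 4.9878·-0.7384 = +23.9305 (running +23.9305)
  i=2: 4.9878·3.3696 − 2.6052·3.1087 = +8.7082 (running +32.6387)
  i=3: 2.6052·1.1320 − -2.6015·3.3696 = +11.7152 (running +44.3539)
  i=4: -2.6015·-1.2733 − -5.0861·1.1320 = +9.0697 (running +53.4236)
  i=5: -5.0861·-6.0746 − -1.7900·-1.2733 = +28.6167 (running +82.0404)
  i=6: -1.7900·-7.3483 − 1.3129·-6.0746 = +21.1289 (running +103.1693)
  i=7: 1.3129·-5.2780 − 5.0399·-7.3483 = +30.1048 (running +133.2741)
  i=8: 5.0399·-0.7384 − 6.5132·-5.2780 = +30.6551 (running +163.9292)
Area = |Σ|/2 = |163.9292|/2 = 81.9646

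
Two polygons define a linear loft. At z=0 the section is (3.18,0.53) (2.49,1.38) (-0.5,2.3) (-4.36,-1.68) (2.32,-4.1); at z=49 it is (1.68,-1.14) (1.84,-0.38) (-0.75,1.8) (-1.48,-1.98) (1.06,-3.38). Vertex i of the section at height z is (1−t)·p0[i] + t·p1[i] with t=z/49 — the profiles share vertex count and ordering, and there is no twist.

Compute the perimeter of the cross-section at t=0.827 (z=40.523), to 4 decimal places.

Perimeter at t=0.827: 14.4537

Cross-section at t=0.827: each vertex is (1-t)·p0[i] + t·p1[i].
  v1: (1-0.827)·(3.18,0.53) + 0.827·(1.68,-1.14) = (1.9395,-0.8511)
  v2: (1-0.827)·(2.49,1.38) + 0.827·(1.84,-0.38) = (1.9525,-0.0755)
  v3: (1-0.827)·(-0.5,2.3) + 0.827·(-0.75,1.8) = (-0.7067,1.8865)
  v4: (1-0.827)·(-4.36,-1.68) + 0.827·(-1.48,-1.98) = (-1.9782,-1.9281)
  v5: (1-0.827)·(2.32,-4.1) + 0.827·(1.06,-3.38) = (1.2780,-3.5046)
Perimeter = Σ |v_{i+1} − v_i|:
  edge 1→2: √(0.0129² + 0.7756²) = 0.7757 (running 0.7757)
  edge 2→3: √(-2.6592² + 1.9620²) = 3.3047 (running 4.0804)
  edge 3→4: √(-1.2715² + -3.8146²) = 4.0209 (running 8.1013)
  edge 4→5: √(3.2562² + -1.5765²) = 3.6178 (running 11.7190)
  edge 5→1: √(0.6615² + 2.6535²) = 2.7347 (running 14.4537)
Perimeter = 14.4537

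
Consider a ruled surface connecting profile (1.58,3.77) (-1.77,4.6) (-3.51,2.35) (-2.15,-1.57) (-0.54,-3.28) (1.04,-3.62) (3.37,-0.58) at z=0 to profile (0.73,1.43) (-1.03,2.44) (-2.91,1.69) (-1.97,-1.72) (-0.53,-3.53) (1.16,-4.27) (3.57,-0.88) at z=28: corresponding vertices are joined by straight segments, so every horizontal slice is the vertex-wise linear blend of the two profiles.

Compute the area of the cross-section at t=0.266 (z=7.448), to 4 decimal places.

Area at t=0.266: 33.0860

Cross-section at t=0.266: each vertex is (1-t)·p0[i] + t·p1[i].
  v1: (1-0.266)·(1.58,3.77) + 0.266·(0.73,1.43) = (1.3539,3.1476)
  v2: (1-0.266)·(-1.77,4.6) + 0.266·(-1.03,2.44) = (-1.5732,4.0254)
  v3: (1-0.266)·(-3.51,2.35) + 0.266·(-2.91,1.69) = (-3.3504,2.1744)
  v4: (1-0.266)·(-2.15,-1.57) + 0.266·(-1.97,-1.72) = (-2.1021,-1.6099)
  v5: (1-0.266)·(-0.54,-3.28) + 0.266·(-0.53,-3.53) = (-0.5373,-3.3465)
  v6: (1-0.266)·(1.04,-3.62) + 0.266·(1.16,-4.27) = (1.0719,-3.7929)
  v7: (1-0.266)·(3.37,-0.58) + 0.266·(3.57,-0.88) = (3.4232,-0.6598)
Shoelace sum Σ(x_i·y_{i+1} − x_{i+1}·y_i):
  i=1: 1.3539·4.0254 − -1.5732·3.1476 = +10.4017 (running +10.4017)
  i=2: -1.5732·2.1744 − -3.3504·4.0254 = +10.0661 (running +20.4678)
  i=3: -3.3504·-1.6099 − -2.1021·2.1744 = +9.9647 (running +30.4325)
  i=4: -2.1021·-3.3465 − -0.5373·-1.6099 = +6.1697 (running +36.6022)
  i=5: -0.5373·-3.7929 − 1.0719·-3.3465 = +5.6253 (running +42.2274)
  i=6: 1.0719·-0.6598 − 3.4232·-3.7929 = +12.2766 (running +54.5040)
  i=7: 3.4232·3.1476 − 1.3539·-0.6598 = +11.6680 (running +66.1721)
Area = |Σ|/2 = |66.1721|/2 = 33.0860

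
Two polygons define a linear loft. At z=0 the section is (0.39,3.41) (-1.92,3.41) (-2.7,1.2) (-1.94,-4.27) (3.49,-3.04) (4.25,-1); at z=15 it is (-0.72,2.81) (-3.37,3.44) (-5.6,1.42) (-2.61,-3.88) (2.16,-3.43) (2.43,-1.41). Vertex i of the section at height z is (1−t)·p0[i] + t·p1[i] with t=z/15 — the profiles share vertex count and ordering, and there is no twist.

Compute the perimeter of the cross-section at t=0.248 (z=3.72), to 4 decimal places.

Cross-section at t=0.248: each vertex is (1-t)·p0[i] + t·p1[i].
  v1: (1-0.248)·(0.39,3.41) + 0.248·(-0.72,2.81) = (0.1147,3.2612)
  v2: (1-0.248)·(-1.92,3.41) + 0.248·(-3.37,3.44) = (-2.2796,3.4174)
  v3: (1-0.248)·(-2.7,1.2) + 0.248·(-5.6,1.42) = (-3.4192,1.2546)
  v4: (1-0.248)·(-1.94,-4.27) + 0.248·(-2.61,-3.88) = (-2.1062,-4.1733)
  v5: (1-0.248)·(3.49,-3.04) + 0.248·(2.16,-3.43) = (3.1602,-3.1367)
  v6: (1-0.248)·(4.25,-1) + 0.248·(2.43,-1.41) = (3.7986,-1.1017)
Perimeter = Σ |v_{i+1} − v_i|:
  edge 1→2: √(-2.3943² + 0.1562²) = 2.3994 (running 2.3994)
  edge 2→3: √(-1.1396² + -2.1629²) = 2.4447 (running 4.8441)
  edge 3→4: √(1.3130² + -5.4278²) = 5.5844 (running 10.4285)
  edge 4→5: √(5.2663² + 1.0366²) = 5.3674 (running 15.7959)
  edge 5→6: √(0.6385² + 2.0350²) = 2.1328 (running 17.9288)
  edge 6→1: √(-3.6839² + 4.3629²) = 5.7102 (running 23.6389)
Perimeter = 23.6389

Perimeter at t=0.248: 23.6389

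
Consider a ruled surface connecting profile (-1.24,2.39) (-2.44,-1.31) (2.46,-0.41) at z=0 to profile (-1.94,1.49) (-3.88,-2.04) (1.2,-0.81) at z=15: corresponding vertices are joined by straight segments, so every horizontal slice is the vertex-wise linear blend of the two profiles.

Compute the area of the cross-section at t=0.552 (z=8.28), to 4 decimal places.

Area at t=0.552: 8.1439

Cross-section at t=0.552: each vertex is (1-t)·p0[i] + t·p1[i].
  v1: (1-0.552)·(-1.24,2.39) + 0.552·(-1.94,1.49) = (-1.6264,1.8932)
  v2: (1-0.552)·(-2.44,-1.31) + 0.552·(-3.88,-2.04) = (-3.2349,-1.7130)
  v3: (1-0.552)·(2.46,-0.41) + 0.552·(1.2,-0.81) = (1.7645,-0.6308)
Shoelace sum Σ(x_i·y_{i+1} − x_{i+1}·y_i):
  i=1: -1.6264·-1.7130 − -3.2349·1.8932 = +8.9102 (running +8.9102)
  i=2: -3.2349·-0.6308 − 1.7645·-1.7130 = +5.0630 (running +13.9733)
  i=3: 1.7645·1.8932 − -1.6264·-0.6308 = +2.3146 (running +16.2879)
Area = |Σ|/2 = |16.2879|/2 = 8.1439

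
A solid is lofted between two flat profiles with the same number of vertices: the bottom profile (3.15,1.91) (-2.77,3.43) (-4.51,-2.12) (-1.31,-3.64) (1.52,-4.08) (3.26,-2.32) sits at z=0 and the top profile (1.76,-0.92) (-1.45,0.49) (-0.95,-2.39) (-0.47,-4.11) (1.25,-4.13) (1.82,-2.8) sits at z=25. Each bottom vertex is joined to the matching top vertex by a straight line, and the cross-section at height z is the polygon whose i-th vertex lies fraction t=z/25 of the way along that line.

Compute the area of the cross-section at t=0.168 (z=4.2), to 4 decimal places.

Area at t=0.168: 35.8162

Cross-section at t=0.168: each vertex is (1-t)·p0[i] + t·p1[i].
  v1: (1-0.168)·(3.15,1.91) + 0.168·(1.76,-0.92) = (2.9165,1.4346)
  v2: (1-0.168)·(-2.77,3.43) + 0.168·(-1.45,0.49) = (-2.5482,2.9361)
  v3: (1-0.168)·(-4.51,-2.12) + 0.168·(-0.95,-2.39) = (-3.9119,-2.1654)
  v4: (1-0.168)·(-1.31,-3.64) + 0.168·(-0.47,-4.11) = (-1.1689,-3.7190)
  v5: (1-0.168)·(1.52,-4.08) + 0.168·(1.25,-4.13) = (1.4746,-4.0884)
  v6: (1-0.168)·(3.26,-2.32) + 0.168·(1.82,-2.8) = (3.0181,-2.4006)
Shoelace sum Σ(x_i·y_{i+1} − x_{i+1}·y_i):
  i=1: 2.9165·2.9361 − -2.5482·1.4346 = +12.2186 (running +12.2186)
  i=2: -2.5482·-2.1654 − -3.9119·2.9361 = +17.0036 (running +29.2222)
  i=3: -3.9119·-3.7190 − -1.1689·-2.1654 = +12.0172 (running +41.2394)
  i=4: -1.1689·-4.0884 − 1.4746·-3.7190 = +10.2630 (running +51.5024)
  i=5: 1.4746·-2.4006 − 3.0181·-4.0884 = +8.7990 (running +60.3014)
  i=6: 3.0181·1.4346 − 2.9165·-2.4006 = +11.3310 (running +71.6325)
Area = |Σ|/2 = |71.6325|/2 = 35.8162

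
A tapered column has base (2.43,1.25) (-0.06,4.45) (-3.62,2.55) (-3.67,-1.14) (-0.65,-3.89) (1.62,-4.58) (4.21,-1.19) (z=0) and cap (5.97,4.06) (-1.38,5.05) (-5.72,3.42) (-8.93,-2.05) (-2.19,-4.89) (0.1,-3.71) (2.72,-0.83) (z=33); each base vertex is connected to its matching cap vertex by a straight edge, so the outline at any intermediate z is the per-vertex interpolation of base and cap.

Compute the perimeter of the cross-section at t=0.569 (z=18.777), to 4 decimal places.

Perimeter at t=0.569: 31.2207

Cross-section at t=0.569: each vertex is (1-t)·p0[i] + t·p1[i].
  v1: (1-0.569)·(2.43,1.25) + 0.569·(5.97,4.06) = (4.4443,2.8489)
  v2: (1-0.569)·(-0.06,4.45) + 0.569·(-1.38,5.05) = (-0.8111,4.7914)
  v3: (1-0.569)·(-3.62,2.55) + 0.569·(-5.72,3.42) = (-4.8149,3.0450)
  v4: (1-0.569)·(-3.67,-1.14) + 0.569·(-8.93,-2.05) = (-6.6629,-1.6578)
  v5: (1-0.569)·(-0.65,-3.89) + 0.569·(-2.19,-4.89) = (-1.5263,-4.4590)
  v6: (1-0.569)·(1.62,-4.58) + 0.569·(0.1,-3.71) = (0.7551,-4.0850)
  v7: (1-0.569)·(4.21,-1.19) + 0.569·(2.72,-0.83) = (3.3622,-0.9852)
Perimeter = Σ |v_{i+1} − v_i|:
  edge 1→2: √(-5.2553² + 1.9425²) = 5.6029 (running 5.6029)
  edge 2→3: √(-4.0038² + -1.7464²) = 4.3681 (running 9.9710)
  edge 3→4: √(-1.8480² + -4.7028²) = 5.0529 (running 15.0239)
  edge 4→5: √(5.1367² + -2.8012²) = 5.8508 (running 20.8747)
  edge 5→6: √(2.2814² + 0.3740²) = 2.3118 (running 23.1865)
  edge 6→7: √(2.6071² + 3.0998²) = 4.0504 (running 27.2369)
  edge 7→1: √(1.0821² + 3.8340²) = 3.9838 (running 31.2207)
Perimeter = 31.2207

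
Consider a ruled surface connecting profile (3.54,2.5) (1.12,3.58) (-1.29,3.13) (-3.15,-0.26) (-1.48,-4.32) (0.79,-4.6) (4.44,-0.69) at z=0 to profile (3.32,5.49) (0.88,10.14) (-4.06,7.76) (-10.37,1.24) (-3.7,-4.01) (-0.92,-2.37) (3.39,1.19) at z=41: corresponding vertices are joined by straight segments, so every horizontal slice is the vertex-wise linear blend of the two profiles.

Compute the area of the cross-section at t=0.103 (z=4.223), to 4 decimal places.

Cross-section at t=0.103: each vertex is (1-t)·p0[i] + t·p1[i].
  v1: (1-0.103)·(3.54,2.5) + 0.103·(3.32,5.49) = (3.5173,2.8080)
  v2: (1-0.103)·(1.12,3.58) + 0.103·(0.88,10.14) = (1.0953,4.2557)
  v3: (1-0.103)·(-1.29,3.13) + 0.103·(-4.06,7.76) = (-1.5753,3.6069)
  v4: (1-0.103)·(-3.15,-0.26) + 0.103·(-10.37,1.24) = (-3.8937,-0.1055)
  v5: (1-0.103)·(-1.48,-4.32) + 0.103·(-3.7,-4.01) = (-1.7087,-4.2881)
  v6: (1-0.103)·(0.79,-4.6) + 0.103·(-0.92,-2.37) = (0.6139,-4.3703)
  v7: (1-0.103)·(4.44,-0.69) + 0.103·(3.39,1.19) = (4.3319,-0.4964)
Shoelace sum Σ(x_i·y_{i+1} − x_{i+1}·y_i):
  i=1: 3.5173·4.2557 − 1.0953·2.8080 = +11.8932 (running +11.8932)
  i=2: 1.0953·3.6069 − -1.5753·4.2557 = +10.6546 (running +22.5477)
  i=3: -1.5753·-0.1055 − -3.8937·3.6069 = +14.2102 (running +36.7579)
  i=4: -3.8937·-4.2881 − -1.7087·-0.1055 = +16.5160 (running +53.2740)
  i=5: -1.7087·-4.3703 − 0.6139·-4.2881 = +10.0997 (running +63.3736)
  i=6: 0.6139·-0.4964 − 4.3319·-4.3703 = +18.6268 (running +82.0005)
  i=7: 4.3319·2.8080 − 3.5173·-0.4964 = +13.9096 (running +95.9100)
Area = |Σ|/2 = |95.9100|/2 = 47.9550

Area at t=0.103: 47.9550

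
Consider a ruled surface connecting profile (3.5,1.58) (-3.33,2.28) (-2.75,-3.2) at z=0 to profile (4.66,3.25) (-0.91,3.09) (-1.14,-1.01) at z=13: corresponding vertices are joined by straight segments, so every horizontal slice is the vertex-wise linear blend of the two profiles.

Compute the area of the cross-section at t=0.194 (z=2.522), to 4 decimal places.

Area at t=0.194: 17.0502

Cross-section at t=0.194: each vertex is (1-t)·p0[i] + t·p1[i].
  v1: (1-0.194)·(3.5,1.58) + 0.194·(4.66,3.25) = (3.7250,1.9040)
  v2: (1-0.194)·(-3.33,2.28) + 0.194·(-0.91,3.09) = (-2.8605,2.4371)
  v3: (1-0.194)·(-2.75,-3.2) + 0.194·(-1.14,-1.01) = (-2.4377,-2.7751)
Shoelace sum Σ(x_i·y_{i+1} − x_{i+1}·y_i):
  i=1: 3.7250·2.4371 − -2.8605·1.9040 = +14.5248 (running +14.5248)
  i=2: -2.8605·-2.7751 − -2.4377·2.4371 = +13.8793 (running +28.4041)
  i=3: -2.4377·1.9040 − 3.7250·-2.7751 = +5.6963 (running +34.1003)
Area = |Σ|/2 = |34.1003|/2 = 17.0502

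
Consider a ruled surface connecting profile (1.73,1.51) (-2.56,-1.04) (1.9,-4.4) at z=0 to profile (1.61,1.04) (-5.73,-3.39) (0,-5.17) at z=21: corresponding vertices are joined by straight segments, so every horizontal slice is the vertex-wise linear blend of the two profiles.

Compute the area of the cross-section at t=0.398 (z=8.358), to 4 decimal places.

Cross-section at t=0.398: each vertex is (1-t)·p0[i] + t·p1[i].
  v1: (1-0.398)·(1.73,1.51) + 0.398·(1.61,1.04) = (1.6822,1.3229)
  v2: (1-0.398)·(-2.56,-1.04) + 0.398·(-5.73,-3.39) = (-3.8217,-1.9753)
  v3: (1-0.398)·(1.9,-4.4) + 0.398·(0,-5.17) = (1.1438,-4.7065)
Shoelace sum Σ(x_i·y_{i+1} − x_{i+1}·y_i):
  i=1: 1.6822·-1.9753 − -3.8217·1.3229 = +1.7329 (running +1.7329)
  i=2: -3.8217·-4.7065 − 1.1438·-1.9753 = +20.2458 (running +21.9787)
  i=3: 1.1438·1.3229 − 1.6822·-4.7065 = +9.4306 (running +31.4093)
Area = |Σ|/2 = |31.4093|/2 = 15.7047

Area at t=0.398: 15.7047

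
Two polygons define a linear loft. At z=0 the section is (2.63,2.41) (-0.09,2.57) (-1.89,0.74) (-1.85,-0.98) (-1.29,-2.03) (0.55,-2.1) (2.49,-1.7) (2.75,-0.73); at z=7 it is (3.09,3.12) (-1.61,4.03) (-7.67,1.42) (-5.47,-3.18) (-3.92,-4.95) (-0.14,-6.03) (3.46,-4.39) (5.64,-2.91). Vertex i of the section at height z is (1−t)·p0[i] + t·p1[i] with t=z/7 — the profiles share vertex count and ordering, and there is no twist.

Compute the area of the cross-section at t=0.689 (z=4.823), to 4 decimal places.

Cross-section at t=0.689: each vertex is (1-t)·p0[i] + t·p1[i].
  v1: (1-0.689)·(2.63,2.41) + 0.689·(3.09,3.12) = (2.9469,2.8992)
  v2: (1-0.689)·(-0.09,2.57) + 0.689·(-1.61,4.03) = (-1.1373,3.5759)
  v3: (1-0.689)·(-1.89,0.74) + 0.689·(-7.67,1.42) = (-5.8724,1.2085)
  v4: (1-0.689)·(-1.85,-0.98) + 0.689·(-5.47,-3.18) = (-4.3442,-2.4958)
  v5: (1-0.689)·(-1.29,-2.03) + 0.689·(-3.92,-4.95) = (-3.1021,-4.0419)
  v6: (1-0.689)·(0.55,-2.1) + 0.689·(-0.14,-6.03) = (0.0746,-4.8078)
  v7: (1-0.689)·(2.49,-1.7) + 0.689·(3.46,-4.39) = (3.1583,-3.5534)
  v8: (1-0.689)·(2.75,-0.73) + 0.689·(5.64,-2.91) = (4.7412,-2.2320)
Shoelace sum Σ(x_i·y_{i+1} − x_{i+1}·y_i):
  i=1: 2.9469·3.5759 − -1.1373·2.8992 = +13.8353 (running +13.8353)
  i=2: -1.1373·1.2085 − -5.8724·3.5759 = +19.6250 (running +33.4603)
  i=3: -5.8724·-2.4958 − -4.3442·1.2085 = +19.9064 (running +53.3667)
  i=4: -4.3442·-4.0419 − -3.1021·-2.4958 = +9.8165 (running +63.1832)
  i=5: -3.1021·-4.8078 − 0.0746·-4.0419 = +15.2155 (running +78.3987)
  i=6: 0.0746·-3.5534 − 3.1583·-4.8078 = +14.9195 (running +93.3182)
  i=7: 3.1583·-2.2320 − 4.7412·-3.5534 = +9.7980 (running +103.1162)
  i=8: 4.7412·2.8992 − 2.9469·-2.2320 = +20.3233 (running +123.4395)
Area = |Σ|/2 = |123.4395|/2 = 61.7197

Area at t=0.689: 61.7197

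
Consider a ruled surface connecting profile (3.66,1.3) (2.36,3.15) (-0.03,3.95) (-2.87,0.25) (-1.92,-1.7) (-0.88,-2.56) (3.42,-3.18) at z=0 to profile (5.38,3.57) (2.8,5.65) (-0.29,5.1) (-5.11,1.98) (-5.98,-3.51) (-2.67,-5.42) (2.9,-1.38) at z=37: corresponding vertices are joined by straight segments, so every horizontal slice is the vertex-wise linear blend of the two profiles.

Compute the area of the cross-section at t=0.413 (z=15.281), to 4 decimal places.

Cross-section at t=0.413: each vertex is (1-t)·p0[i] + t·p1[i].
  v1: (1-0.413)·(3.66,1.3) + 0.413·(5.38,3.57) = (4.3704,2.2375)
  v2: (1-0.413)·(2.36,3.15) + 0.413·(2.8,5.65) = (2.5417,4.1825)
  v3: (1-0.413)·(-0.03,3.95) + 0.413·(-0.29,5.1) = (-0.1374,4.4249)
  v4: (1-0.413)·(-2.87,0.25) + 0.413·(-5.11,1.98) = (-3.7951,0.9645)
  v5: (1-0.413)·(-1.92,-1.7) + 0.413·(-5.98,-3.51) = (-3.5968,-2.4475)
  v6: (1-0.413)·(-0.88,-2.56) + 0.413·(-2.67,-5.42) = (-1.6193,-3.7412)
  v7: (1-0.413)·(3.42,-3.18) + 0.413·(2.9,-1.38) = (3.2052,-2.4366)
Shoelace sum Σ(x_i·y_{i+1} − x_{i+1}·y_i):
  i=1: 4.3704·4.1825 − 2.5417·2.2375 = +12.5919 (running +12.5919)
  i=2: 2.5417·4.4249 − -0.1374·4.1825 = +11.8216 (running +24.4135)
  i=3: -0.1374·0.9645 − -3.7951·4.4249 = +16.6607 (running +41.0742)
  i=4: -3.7951·-2.4475 − -3.5968·0.9645 = +12.7577 (running +53.8319)
  i=5: -3.5968·-3.7412 − -1.6193·-2.4475 = +9.4930 (running +63.3249)
  i=6: -1.6193·-2.4366 − 3.2052·-3.7412 = +15.9369 (running +79.2618)
  i=7: 3.2052·2.2375 − 4.3704·-2.4366 = +17.8206 (running +97.0824)
Area = |Σ|/2 = |97.0824|/2 = 48.5412

Area at t=0.413: 48.5412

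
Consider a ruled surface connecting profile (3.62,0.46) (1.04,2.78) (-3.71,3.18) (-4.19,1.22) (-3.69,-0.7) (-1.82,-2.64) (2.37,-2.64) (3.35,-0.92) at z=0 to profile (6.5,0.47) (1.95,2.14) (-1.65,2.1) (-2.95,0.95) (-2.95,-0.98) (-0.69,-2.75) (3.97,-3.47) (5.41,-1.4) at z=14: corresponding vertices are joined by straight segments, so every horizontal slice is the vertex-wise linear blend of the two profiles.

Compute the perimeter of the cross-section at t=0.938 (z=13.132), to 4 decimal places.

Perimeter at t=0.938: 24.2184

Cross-section at t=0.938: each vertex is (1-t)·p0[i] + t·p1[i].
  v1: (1-0.938)·(3.62,0.46) + 0.938·(6.5,0.47) = (6.3214,0.4694)
  v2: (1-0.938)·(1.04,2.78) + 0.938·(1.95,2.14) = (1.8936,2.1797)
  v3: (1-0.938)·(-3.71,3.18) + 0.938·(-1.65,2.1) = (-1.7777,2.1670)
  v4: (1-0.938)·(-4.19,1.22) + 0.938·(-2.95,0.95) = (-3.0269,0.9667)
  v5: (1-0.938)·(-3.69,-0.7) + 0.938·(-2.95,-0.98) = (-2.9959,-0.9626)
  v6: (1-0.938)·(-1.82,-2.64) + 0.938·(-0.69,-2.75) = (-0.7601,-2.7432)
  v7: (1-0.938)·(2.37,-2.64) + 0.938·(3.97,-3.47) = (3.8708,-3.4185)
  v8: (1-0.938)·(3.35,-0.92) + 0.938·(5.41,-1.4) = (5.2823,-1.3702)
Perimeter = Σ |v_{i+1} − v_i|:
  edge 1→2: √(-4.4279² + 1.7103²) = 4.7467 (running 4.7467)
  edge 2→3: √(-3.6713² + -0.0127²) = 3.6713 (running 8.4180)
  edge 3→4: √(-1.2492² + -1.2002²) = 1.7323 (running 10.1503)
  edge 4→5: √(0.0310² + -1.9294²) = 1.9296 (running 12.0800)
  edge 5→6: √(2.2358² + -1.7805²) = 2.8582 (running 14.9381)
  edge 6→7: √(4.6309² + -0.6754²) = 4.6798 (running 19.6180)
  edge 7→8: √(1.4115² + 2.0483²) = 2.4875 (running 22.1055)
  edge 8→1: √(1.0392² + 1.8396²) = 2.1128 (running 24.2184)
Perimeter = 24.2184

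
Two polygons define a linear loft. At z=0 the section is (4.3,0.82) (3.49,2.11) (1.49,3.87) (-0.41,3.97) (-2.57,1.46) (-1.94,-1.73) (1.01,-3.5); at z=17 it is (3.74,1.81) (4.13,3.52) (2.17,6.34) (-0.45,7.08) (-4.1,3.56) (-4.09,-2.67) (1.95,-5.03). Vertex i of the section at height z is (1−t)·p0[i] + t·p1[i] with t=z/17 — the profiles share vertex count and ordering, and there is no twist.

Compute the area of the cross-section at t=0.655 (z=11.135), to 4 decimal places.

Area at t=0.655: 56.4351

Cross-section at t=0.655: each vertex is (1-t)·p0[i] + t·p1[i].
  v1: (1-0.655)·(4.3,0.82) + 0.655·(3.74,1.81) = (3.9332,1.4685)
  v2: (1-0.655)·(3.49,2.11) + 0.655·(4.13,3.52) = (3.9092,3.0335)
  v3: (1-0.655)·(1.49,3.87) + 0.655·(2.17,6.34) = (1.9354,5.4878)
  v4: (1-0.655)·(-0.41,3.97) + 0.655·(-0.45,7.08) = (-0.4362,6.0071)
  v5: (1-0.655)·(-2.57,1.46) + 0.655·(-4.1,3.56) = (-3.5721,2.8355)
  v6: (1-0.655)·(-1.94,-1.73) + 0.655·(-4.09,-2.67) = (-3.3482,-2.3457)
  v7: (1-0.655)·(1.01,-3.5) + 0.655·(1.95,-5.03) = (1.6257,-4.5022)
Shoelace sum Σ(x_i·y_{i+1} − x_{i+1}·y_i):
  i=1: 3.9332·3.0335 − 3.9092·1.4685 = +6.1911 (running +6.1911)
  i=2: 3.9092·5.4878 − 1.9354·3.0335 = +15.5820 (running +21.7731)
  i=3: 1.9354·6.0071 − -0.4362·5.4878 = +14.0198 (running +35.7929)
  i=4: -0.4362·2.8355 − -3.5721·6.0071 = +20.2212 (running +56.0141)
  i=5: -3.5721·-2.3457 − -3.3482·2.8355 = +17.8732 (running +73.8873)
  i=6: -3.3482·-4.5022 − 1.6257·-2.3457 = +18.8877 (running +92.7750)
  i=7: 1.6257·1.4685 − 3.9332·-4.5022 = +20.0951 (running +112.8701)
Area = |Σ|/2 = |112.8701|/2 = 56.4351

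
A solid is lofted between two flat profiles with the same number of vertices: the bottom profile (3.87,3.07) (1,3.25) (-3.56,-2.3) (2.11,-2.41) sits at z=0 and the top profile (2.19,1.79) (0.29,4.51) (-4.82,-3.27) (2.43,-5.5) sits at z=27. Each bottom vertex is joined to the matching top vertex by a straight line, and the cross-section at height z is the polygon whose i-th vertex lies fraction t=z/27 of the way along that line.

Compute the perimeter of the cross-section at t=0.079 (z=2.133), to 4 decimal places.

Perimeter at t=0.079: 21.8146

Cross-section at t=0.079: each vertex is (1-t)·p0[i] + t·p1[i].
  v1: (1-0.079)·(3.87,3.07) + 0.079·(2.19,1.79) = (3.7373,2.9689)
  v2: (1-0.079)·(1,3.25) + 0.079·(0.29,4.51) = (0.9439,3.3495)
  v3: (1-0.079)·(-3.56,-2.3) + 0.079·(-4.82,-3.27) = (-3.6595,-2.3766)
  v4: (1-0.079)·(2.11,-2.41) + 0.079·(2.43,-5.5) = (2.1353,-2.6541)
Perimeter = Σ |v_{i+1} − v_i|:
  edge 1→2: √(-2.7934² + 0.3807²) = 2.8192 (running 2.8192)
  edge 2→3: √(-4.6035² + -5.7262²) = 7.3472 (running 10.1663)
  edge 3→4: √(5.7948² + -0.2775²) = 5.8015 (running 15.9678)
  edge 4→1: √(1.6020² + 5.6230²) = 5.8467 (running 21.8146)
Perimeter = 21.8146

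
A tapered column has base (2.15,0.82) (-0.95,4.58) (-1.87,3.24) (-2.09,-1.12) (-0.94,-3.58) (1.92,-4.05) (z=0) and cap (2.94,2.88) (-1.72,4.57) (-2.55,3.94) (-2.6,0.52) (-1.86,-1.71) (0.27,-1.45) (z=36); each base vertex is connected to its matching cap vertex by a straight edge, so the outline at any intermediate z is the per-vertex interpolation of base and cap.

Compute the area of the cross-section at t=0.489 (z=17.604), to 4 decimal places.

Cross-section at t=0.489: each vertex is (1-t)·p0[i] + t·p1[i].
  v1: (1-0.489)·(2.15,0.82) + 0.489·(2.94,2.88) = (2.5363,1.8273)
  v2: (1-0.489)·(-0.95,4.58) + 0.489·(-1.72,4.57) = (-1.3265,4.5751)
  v3: (1-0.489)·(-1.87,3.24) + 0.489·(-2.55,3.94) = (-2.2025,3.5823)
  v4: (1-0.489)·(-2.09,-1.12) + 0.489·(-2.6,0.52) = (-2.3394,-0.3180)
  v5: (1-0.489)·(-0.94,-3.58) + 0.489·(-1.86,-1.71) = (-1.3899,-2.6656)
  v6: (1-0.489)·(1.92,-4.05) + 0.489·(0.27,-1.45) = (1.1132,-2.7786)
Shoelace sum Σ(x_i·y_{i+1} − x_{i+1}·y_i):
  i=1: 2.5363·4.5751 − -1.3265·1.8273 = +14.0279 (running +14.0279)
  i=2: -1.3265·3.5823 − -2.2025·4.5751 = +5.3247 (running +19.3527)
  i=3: -2.2025·-0.3180 − -2.3394·3.5823 = +9.0809 (running +28.4335)
  i=4: -2.3394·-2.6656 − -1.3899·-0.3180 = +5.7938 (running +34.2273)
  i=5: -1.3899·-2.7786 − 1.1132·-2.6656 = +6.8291 (running +41.0564)
  i=6: 1.1132·1.8273 − 2.5363·-2.7786 = +9.0815 (running +50.1379)
Area = |Σ|/2 = |50.1379|/2 = 25.0690

Area at t=0.489: 25.0690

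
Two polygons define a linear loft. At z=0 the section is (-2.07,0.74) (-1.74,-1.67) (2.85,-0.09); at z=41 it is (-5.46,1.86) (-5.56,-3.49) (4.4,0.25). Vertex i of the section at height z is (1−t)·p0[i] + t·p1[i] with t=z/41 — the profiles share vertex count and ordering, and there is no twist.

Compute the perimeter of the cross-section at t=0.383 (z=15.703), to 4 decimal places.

Cross-section at t=0.383: each vertex is (1-t)·p0[i] + t·p1[i].
  v1: (1-0.383)·(-2.07,0.74) + 0.383·(-5.46,1.86) = (-3.3684,1.1690)
  v2: (1-0.383)·(-1.74,-1.67) + 0.383·(-5.56,-3.49) = (-3.2031,-2.3671)
  v3: (1-0.383)·(2.85,-0.09) + 0.383·(4.4,0.25) = (3.4437,0.0402)
Perimeter = Σ |v_{i+1} − v_i|:
  edge 1→2: √(0.1653² + -3.5360²) = 3.5399 (running 3.5399)
  edge 2→3: √(6.6467² + 2.4073²) = 7.0692 (running 10.6091)
  edge 3→1: √(-6.8120² + 1.1287²) = 6.9049 (running 17.5140)
Perimeter = 17.5140

Perimeter at t=0.383: 17.5140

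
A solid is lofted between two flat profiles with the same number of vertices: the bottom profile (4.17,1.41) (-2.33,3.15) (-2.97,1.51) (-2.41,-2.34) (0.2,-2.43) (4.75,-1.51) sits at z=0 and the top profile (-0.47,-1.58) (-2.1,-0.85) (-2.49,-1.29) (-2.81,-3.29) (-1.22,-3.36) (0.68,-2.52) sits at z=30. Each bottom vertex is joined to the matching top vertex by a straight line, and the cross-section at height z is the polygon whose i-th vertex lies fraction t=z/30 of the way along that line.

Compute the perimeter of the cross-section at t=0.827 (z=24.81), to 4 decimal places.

Perimeter at t=0.827: 11.6728

Cross-section at t=0.827: each vertex is (1-t)·p0[i] + t·p1[i].
  v1: (1-0.827)·(4.17,1.41) + 0.827·(-0.47,-1.58) = (0.3327,-1.0627)
  v2: (1-0.827)·(-2.33,3.15) + 0.827·(-2.1,-0.85) = (-2.1398,-0.1580)
  v3: (1-0.827)·(-2.97,1.51) + 0.827·(-2.49,-1.29) = (-2.5730,-0.8056)
  v4: (1-0.827)·(-2.41,-2.34) + 0.827·(-2.81,-3.29) = (-2.7408,-3.1256)
  v5: (1-0.827)·(0.2,-2.43) + 0.827·(-1.22,-3.36) = (-0.9743,-3.1991)
  v6: (1-0.827)·(4.75,-1.51) + 0.827·(0.68,-2.52) = (1.3841,-2.3453)
Perimeter = Σ |v_{i+1} − v_i|:
  edge 1→2: √(-2.4725² + 0.9047²) = 2.6328 (running 2.6328)
  edge 2→3: √(-0.4333² + -0.6476²) = 0.7792 (running 3.4120)
  edge 3→4: √(-0.1678² + -2.3201²) = 2.3261 (running 5.7381)
  edge 4→5: √(1.7665² + -0.0735²) = 1.7680 (running 7.5061)
  edge 5→6: √(2.3585² + 0.8538²) = 2.5083 (running 10.0143)
  edge 6→1: √(-1.0514² + 1.2825²) = 1.6584 (running 11.6728)
Perimeter = 11.6728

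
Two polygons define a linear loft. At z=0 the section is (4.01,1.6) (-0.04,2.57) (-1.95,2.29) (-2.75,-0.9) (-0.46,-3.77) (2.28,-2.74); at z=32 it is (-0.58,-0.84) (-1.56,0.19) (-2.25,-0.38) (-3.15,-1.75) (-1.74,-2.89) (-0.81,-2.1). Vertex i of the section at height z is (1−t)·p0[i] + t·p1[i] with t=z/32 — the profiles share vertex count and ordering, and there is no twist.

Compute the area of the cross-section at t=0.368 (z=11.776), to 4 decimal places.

Cross-section at t=0.368: each vertex is (1-t)·p0[i] + t·p1[i].
  v1: (1-0.368)·(4.01,1.6) + 0.368·(-0.58,-0.84) = (2.3209,0.7021)
  v2: (1-0.368)·(-0.04,2.57) + 0.368·(-1.56,0.19) = (-0.5994,1.6942)
  v3: (1-0.368)·(-1.95,2.29) + 0.368·(-2.25,-0.38) = (-2.0604,1.3074)
  v4: (1-0.368)·(-2.75,-0.9) + 0.368·(-3.15,-1.75) = (-2.8972,-1.2128)
  v5: (1-0.368)·(-0.46,-3.77) + 0.368·(-1.74,-2.89) = (-0.9310,-3.4462)
  v6: (1-0.368)·(2.28,-2.74) + 0.368·(-0.81,-2.1) = (1.1429,-2.5045)
Shoelace sum Σ(x_i·y_{i+1} − x_{i+1}·y_i):
  i=1: 2.3209·1.6942 − -0.5994·0.7021 = +4.3527 (running +4.3527)
  i=2: -0.5994·1.3074 − -2.0604·1.6942 = +2.7070 (running +7.0598)
  i=3: -2.0604·-1.2128 − -2.8972·1.3074 = +6.2868 (running +13.3465)
  i=4: -2.8972·-3.4462 − -0.9310·-1.2128 = +8.8550 (running +22.2016)
  i=5: -0.9310·-2.5045 − 1.1429·-3.4462 = +6.2703 (running +28.4719)
  i=6: 1.1429·0.7021 − 2.3209·-2.5045 = +6.6150 (running +35.0869)
Area = |Σ|/2 = |35.0869|/2 = 17.5434

Area at t=0.368: 17.5434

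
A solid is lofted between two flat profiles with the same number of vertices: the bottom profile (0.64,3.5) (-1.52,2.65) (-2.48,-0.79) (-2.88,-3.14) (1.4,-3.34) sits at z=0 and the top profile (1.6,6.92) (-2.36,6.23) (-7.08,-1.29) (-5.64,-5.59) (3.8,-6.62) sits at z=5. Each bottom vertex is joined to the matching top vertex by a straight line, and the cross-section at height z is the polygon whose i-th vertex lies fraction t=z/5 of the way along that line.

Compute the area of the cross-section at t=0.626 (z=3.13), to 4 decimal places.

Area at t=0.626: 63.7643

Cross-section at t=0.626: each vertex is (1-t)·p0[i] + t·p1[i].
  v1: (1-0.626)·(0.64,3.5) + 0.626·(1.6,6.92) = (1.2410,5.6409)
  v2: (1-0.626)·(-1.52,2.65) + 0.626·(-2.36,6.23) = (-2.0458,4.8911)
  v3: (1-0.626)·(-2.48,-0.79) + 0.626·(-7.08,-1.29) = (-5.3596,-1.1030)
  v4: (1-0.626)·(-2.88,-3.14) + 0.626·(-5.64,-5.59) = (-4.6078,-4.6737)
  v5: (1-0.626)·(1.4,-3.34) + 0.626·(3.8,-6.62) = (2.9024,-5.3933)
Shoelace sum Σ(x_i·y_{i+1} − x_{i+1}·y_i):
  i=1: 1.2410·4.8911 − -2.0458·5.6409 = +17.6101 (running +17.6101)
  i=2: -2.0458·-1.1030 − -5.3596·4.8911 = +28.4708 (running +46.0808)
  i=3: -5.3596·-4.6737 − -4.6078·-1.1030 = +19.9668 (running +66.0477)
  i=4: -4.6078·-5.3933 − 2.9024·-4.6737 = +38.4159 (running +104.4635)
  i=5: 2.9024·5.6409 − 1.2410·-5.3933 = +23.0651 (running +127.5286)
Area = |Σ|/2 = |127.5286|/2 = 63.7643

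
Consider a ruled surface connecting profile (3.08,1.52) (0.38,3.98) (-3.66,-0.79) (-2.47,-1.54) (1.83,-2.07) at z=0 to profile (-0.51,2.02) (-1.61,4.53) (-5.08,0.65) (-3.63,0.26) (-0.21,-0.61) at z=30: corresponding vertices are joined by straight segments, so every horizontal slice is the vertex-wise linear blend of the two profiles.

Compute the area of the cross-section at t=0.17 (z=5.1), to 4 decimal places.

Cross-section at t=0.17: each vertex is (1-t)·p0[i] + t·p1[i].
  v1: (1-0.17)·(3.08,1.52) + 0.17·(-0.51,2.02) = (2.4697,1.6050)
  v2: (1-0.17)·(0.38,3.98) + 0.17·(-1.61,4.53) = (0.0417,4.0735)
  v3: (1-0.17)·(-3.66,-0.79) + 0.17·(-5.08,0.65) = (-3.9014,-0.5452)
  v4: (1-0.17)·(-2.47,-1.54) + 0.17·(-3.63,0.26) = (-2.6672,-1.2340)
  v5: (1-0.17)·(1.83,-2.07) + 0.17·(-0.21,-0.61) = (1.4832,-1.8218)
Shoelace sum Σ(x_i·y_{i+1} − x_{i+1}·y_i):
  i=1: 2.4697·4.0735 − 0.0417·1.6050 = +9.9934 (running +9.9934)
  i=2: 0.0417·-0.5452 − -3.9014·4.0735 = +15.8696 (running +25.8630)
  i=3: -3.9014·-1.2340 − -2.6672·-0.5452 = +3.3602 (running +29.2232)
  i=4: -2.6672·-1.8218 − 1.4832·-1.2340 = +6.6894 (running +35.9126)
  i=5: 1.4832·1.6050 − 2.4697·-1.8218 = +6.8798 (running +42.7924)
Area = |Σ|/2 = |42.7924|/2 = 21.3962

Area at t=0.17: 21.3962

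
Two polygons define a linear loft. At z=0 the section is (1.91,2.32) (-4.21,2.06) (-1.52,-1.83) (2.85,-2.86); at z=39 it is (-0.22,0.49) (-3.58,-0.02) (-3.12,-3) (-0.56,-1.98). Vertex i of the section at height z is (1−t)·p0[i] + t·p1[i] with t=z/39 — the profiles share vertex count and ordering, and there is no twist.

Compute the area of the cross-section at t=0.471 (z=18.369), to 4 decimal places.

Cross-section at t=0.471: each vertex is (1-t)·p0[i] + t·p1[i].
  v1: (1-0.471)·(1.91,2.32) + 0.471·(-0.22,0.49) = (0.9068,1.4581)
  v2: (1-0.471)·(-4.21,2.06) + 0.471·(-3.58,-0.02) = (-3.9133,1.0803)
  v3: (1-0.471)·(-1.52,-1.83) + 0.471·(-3.12,-3) = (-2.2736,-2.3811)
  v4: (1-0.471)·(2.85,-2.86) + 0.471·(-0.56,-1.98) = (1.2439,-2.4455)
Shoelace sum Σ(x_i·y_{i+1} − x_{i+1}·y_i):
  i=1: 0.9068·1.0803 − -3.9133·1.4581 = +6.6854 (running +6.6854)
  i=2: -3.9133·-2.3811 − -2.2736·1.0803 = +11.7740 (running +18.4594)
  i=3: -2.2736·-2.4455 − 1.2439·-2.3811 = +8.5219 (running +26.9813)
  i=4: 1.2439·1.4581 − 0.9068·-2.4455 = +4.0312 (running +31.0125)
Area = |Σ|/2 = |31.0125|/2 = 15.5063

Area at t=0.471: 15.5063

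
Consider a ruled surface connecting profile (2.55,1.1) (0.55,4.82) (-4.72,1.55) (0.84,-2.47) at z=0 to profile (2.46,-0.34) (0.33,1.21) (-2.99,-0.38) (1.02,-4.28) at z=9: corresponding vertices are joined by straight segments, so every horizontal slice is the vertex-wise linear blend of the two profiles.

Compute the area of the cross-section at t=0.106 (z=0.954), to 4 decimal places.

Cross-section at t=0.106: each vertex is (1-t)·p0[i] + t·p1[i].
  v1: (1-0.106)·(2.55,1.1) + 0.106·(2.46,-0.34) = (2.5405,0.9474)
  v2: (1-0.106)·(0.55,4.82) + 0.106·(0.33,1.21) = (0.5267,4.4373)
  v3: (1-0.106)·(-4.72,1.55) + 0.106·(-2.99,-0.38) = (-4.5366,1.3454)
  v4: (1-0.106)·(0.84,-2.47) + 0.106·(1.02,-4.28) = (0.8591,-2.6619)
Shoelace sum Σ(x_i·y_{i+1} − x_{i+1}·y_i):
  i=1: 2.5405·4.4373 − 0.5267·0.9474 = +10.7739 (running +10.7739)
  i=2: 0.5267·1.3454 − -4.5366·4.4373 = +20.8391 (running +31.6131)
  i=3: -4.5366·-2.6619 − 0.8591·1.3454 = +10.9200 (running +42.5331)
  i=4: 0.8591·0.9474 − 2.5405·-2.6619 = +7.5762 (running +50.1093)
Area = |Σ|/2 = |50.1093|/2 = 25.0546

Area at t=0.106: 25.0546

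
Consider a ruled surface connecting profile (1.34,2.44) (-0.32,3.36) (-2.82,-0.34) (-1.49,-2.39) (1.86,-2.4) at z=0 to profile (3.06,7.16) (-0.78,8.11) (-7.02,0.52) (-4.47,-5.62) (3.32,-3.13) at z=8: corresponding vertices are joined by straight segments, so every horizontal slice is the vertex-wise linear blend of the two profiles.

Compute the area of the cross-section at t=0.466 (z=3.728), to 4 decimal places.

Cross-section at t=0.466: each vertex is (1-t)·p0[i] + t·p1[i].
  v1: (1-0.466)·(1.34,2.44) + 0.466·(3.06,7.16) = (2.1415,4.6395)
  v2: (1-0.466)·(-0.32,3.36) + 0.466·(-0.78,8.11) = (-0.5344,5.5735)
  v3: (1-0.466)·(-2.82,-0.34) + 0.466·(-7.02,0.52) = (-4.7772,0.0608)
  v4: (1-0.466)·(-1.49,-2.39) + 0.466·(-4.47,-5.62) = (-2.8787,-3.8952)
  v5: (1-0.466)·(1.86,-2.4) + 0.466·(3.32,-3.13) = (2.5404,-2.7402)
Shoelace sum Σ(x_i·y_{i+1} − x_{i+1}·y_i):
  i=1: 2.1415·5.5735 − -0.5344·4.6395 = +14.4149 (running +14.4149)
  i=2: -0.5344·0.0608 − -4.7772·5.5735 = +26.5933 (running +41.0082)
  i=3: -4.7772·-3.8952 − -2.8787·0.0608 = +18.7830 (running +59.7912)
  i=4: -2.8787·-2.7402 − 2.5404·-3.8952 = +17.7833 (running +77.5744)
  i=5: 2.5404·4.6395 − 2.1415·-2.7402 = +17.6542 (running +95.2286)
Area = |Σ|/2 = |95.2286|/2 = 47.6143

Area at t=0.466: 47.6143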